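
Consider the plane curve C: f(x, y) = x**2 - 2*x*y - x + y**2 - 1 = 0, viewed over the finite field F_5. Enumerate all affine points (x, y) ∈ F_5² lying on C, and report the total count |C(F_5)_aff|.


Affine F_5-points: {(0, 1), (0, 4), (3, 0), (3, 1), (4, 4)}; count = 5.

For each of the 25 pairs (x, y) ∈ F_5², evaluate f(x, y) mod 5. Record the zeros.
  x = 0: [0↦4, 1↦0, 2↦3, 3↦3, 4↦0]  zeros at y ∈ {1, 4}
  x = 1: [0↦4, 1↦3, 2↦4, 3↦2, 4↦2]  zeros at y ∈ ∅
  x = 2: [0↦1, 1↦3, 2↦2, 3↦3, 4↦1]  zeros at y ∈ ∅
  x = 3: [0↦0, 1↦0, 2↦2, 3↦1, 4↦2]  zeros at y ∈ {0, 1}
  x = 4: [0↦1, 1↦4, 2↦4, 3↦1, 4↦0]  zeros at y ∈ {4}
Collecting zeros: affine points = {(0, 1), (0, 4), (3, 0), (3, 1), (4, 4)}.
Total count |C(F_5)_aff| = 5.


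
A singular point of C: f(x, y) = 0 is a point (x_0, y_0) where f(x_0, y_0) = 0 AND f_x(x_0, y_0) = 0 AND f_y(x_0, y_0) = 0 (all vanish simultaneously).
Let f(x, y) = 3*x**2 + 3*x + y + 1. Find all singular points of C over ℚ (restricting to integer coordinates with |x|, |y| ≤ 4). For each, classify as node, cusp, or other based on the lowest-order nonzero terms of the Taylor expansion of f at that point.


No singular points in the scanned grid; C is smooth there.

Compute partial derivatives:
  f_x = 6*x + 3.
  f_y = 1.
f_y = 1 is a nonzero constant, so f_y never vanishes: no point (x, y) can satisfy f = f_x = f_y = 0. In particular no (x, y) ∈ {−4, ..., 4}² is singular; the curve is smooth.


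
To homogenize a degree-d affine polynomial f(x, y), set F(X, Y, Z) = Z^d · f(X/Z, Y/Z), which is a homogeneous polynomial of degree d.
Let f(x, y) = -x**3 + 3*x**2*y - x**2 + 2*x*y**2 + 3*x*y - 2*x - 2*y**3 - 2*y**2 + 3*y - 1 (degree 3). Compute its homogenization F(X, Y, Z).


F(X, Y, Z) = -X**3 + 3*X**2*Y - X**2*Z + 2*X*Y**2 + 3*X*Y*Z - 2*X*Z**2 - 2*Y**3 - 2*Y**2*Z + 3*Y*Z**2 - Z**3

deg(f) = 3.
Substitute x = X/Z, y = Y/Z into f, then multiply by Z^3.
  monomial -1·x^3·y^0 ↦ -1·X^3·Y^0·Z^0.
  monomial 3·x^2·y^1 ↦ 3·X^2·Y^1·Z^0.
  monomial -1·x^2·y^0 ↦ -1·X^2·Y^0·Z^1.
  monomial 2·x^1·y^2 ↦ 2·X^1·Y^2·Z^0.
  monomial 3·x^1·y^1 ↦ 3·X^1·Y^1·Z^1.
  monomial -2·x^1·y^0 ↦ -2·X^1·Y^0·Z^2.
  monomial -2·x^0·y^3 ↦ -2·X^0·Y^3·Z^0.
  monomial -2·x^0·y^2 ↦ -2·X^0·Y^2·Z^1.
  monomial 3·x^0·y^1 ↦ 3·X^0·Y^1·Z^2.
  monomial -1·x^0·y^0 ↦ -1·X^0·Y^0·Z^3.
Collecting: F(X, Y, Z) = -X**3 + 3*X**2*Y - X**2*Z + 2*X*Y**2 + 3*X*Y*Z - 2*X*Z**2 - 2*Y**3 - 2*Y**2*Z + 3*Y*Z**2 - Z**3.


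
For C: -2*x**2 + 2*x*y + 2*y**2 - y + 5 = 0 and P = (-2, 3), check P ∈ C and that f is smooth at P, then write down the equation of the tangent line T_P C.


Tangent line at P: 14*x + 7*y + 7 = 0.

Step 1: f(-2, 3) = 0, so P lies on C.
Step 2: partial derivatives
  f_x(x, y) = -4*x + 2*y, f_y(x, y) = 2*x + 4*y - 1.
  f_x(P) = 14, f_y(P) = 7 (gradient nonzero, so P is smooth).
Step 3: tangent line at P: 14·(x − -2) + 7·(y − 3) = 0.
Expanding: 14*x + 7*y + 7 = 0.


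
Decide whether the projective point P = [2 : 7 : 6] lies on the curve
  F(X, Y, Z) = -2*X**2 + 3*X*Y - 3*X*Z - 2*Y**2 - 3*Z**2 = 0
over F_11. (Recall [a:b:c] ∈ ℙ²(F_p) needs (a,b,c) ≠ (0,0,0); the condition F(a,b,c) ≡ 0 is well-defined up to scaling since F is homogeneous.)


F(2,7,6) ≡ 1 (mod 11); P is NOT on the curve.

Evaluate F(2, 7, 6) term-by-term (mod 11).
  -2*X**2 ↦ -2·4·1·1 = -8
  3*X*Y ↦ 3·2·7·1 = 42
  -3*X*Z ↦ -3·2·1·6 = -36
  -2*Y**2 ↦ -2·1·49·1 = -98
  -3*Z**2 ↦ -3·1·1·36 = -108
Sum: F(2, 7, 6) = (-8) + (42) + (-36) + (-98) + (-108) = -208.
Reducing mod 11: -208 ≡ 1 (mod 11).
Since F(a, b, c) ≡ 1 ≠ 0 (mod 11), P does NOT lie on the curve.


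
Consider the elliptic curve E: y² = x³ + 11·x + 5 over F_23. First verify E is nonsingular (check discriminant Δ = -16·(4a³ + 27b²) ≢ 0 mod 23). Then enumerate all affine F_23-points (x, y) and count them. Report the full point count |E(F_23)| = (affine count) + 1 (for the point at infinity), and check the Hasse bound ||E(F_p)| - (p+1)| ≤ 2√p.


Affine points = {(2, 9), (2, 14), (5, 1), (5, 22), (11, 10), (11, 13), (12, 5), (12, 18), (15, 7), (15, 16), (18, 3), (18, 20), (19, 9), (19, 14), (22, 4), (22, 19)}; affine count = 16; |E(F_23)| = 17.

Discriminant check: Δ ∝ 4a³ + 27b² = 4·11³ + 27·5² = 4·1331 + 27·25 ≡ 19 (mod 23). Nonzero ⇒ E is nonsingular.
For each x ∈ F_23, compute rhs = x³ + 11·x + 5 mod 23, then count y ∈ F_23 with y² ≡ rhs.
  x = 0: rhs = 5, matching y values: none (0 points).
  x = 1: rhs = 17, matching y values: none (0 points).
  x = 2: rhs = 12, matching y values: 9, 14 (2 points).
  x = 3: rhs = 19, matching y values: none (0 points).
  x = 4: rhs = 21, matching y values: none (0 points).
  x = 5: rhs = 1, matching y values: 1, 22 (2 points).
  x = 6: rhs = 11, matching y values: none (0 points).
  x = 7: rhs = 11, matching y values: none (0 points).
  x = 8: rhs = 7, matching y values: none (0 points).
  x = 9: rhs = 5, matching y values: none (0 points).
  x = 10: rhs = 11, matching y values: none (0 points).
  x = 11: rhs = 8, matching y values: 10, 13 (2 points).
  x = 12: rhs = 2, matching y values: 5, 18 (2 points).
  x = 13: rhs = 22, matching y values: none (0 points).
  x = 14: rhs = 5, matching y values: none (0 points).
  x = 15: rhs = 3, matching y values: 7, 16 (2 points).
  x = 16: rhs = 22, matching y values: none (0 points).
  x = 17: rhs = 22, matching y values: none (0 points).
  x = 18: rhs = 9, matching y values: 3, 20 (2 points).
  x = 19: rhs = 12, matching y values: 9, 14 (2 points).
  x = 20: rhs = 14, matching y values: none (0 points).
  x = 21: rhs = 21, matching y values: none (0 points).
  x = 22: rhs = 16, matching y values: 4, 19 (2 points).
Total affine count: 16.
Full point count |E(F_23)| = 16 + 1 = 17.
Hasse bound: |17 − (23+1)| = |-7| = 7 ≤ 2√23 ≈ 9.5917 ✓.


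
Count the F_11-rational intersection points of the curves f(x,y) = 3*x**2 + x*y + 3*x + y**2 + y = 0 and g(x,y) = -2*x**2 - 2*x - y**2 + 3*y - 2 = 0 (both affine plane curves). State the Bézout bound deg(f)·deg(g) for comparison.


Common zeros: {(3, 8)}; count = 1; Bézout bound = 4.

deg(f) = 2, deg(g) = 2, so Bézout bound = 4.
Scan x ∈ F_11. For each x, list the y ∈ F_11 with f(x, y) ≡ 0 and those with g(x, y) ≡ 0 (mod 11); the common zeros in that column are the intersection.
  x = 0: f ≡ 0 at y ∈ {0, 10}; g ≡ 0 at y ∈ {1, 2}; common: ∅.
  x = 1: f ≡ 0 at y ∈ ∅; g ≡ 0 at y ∈ ∅; common: ∅.
  x = 2: f ≡ 0 at y ∈ {1, 7}; g ≡ 0 at y ∈ ∅; common: ∅.
  x = 3: f ≡ 0 at y ∈ {8, 10}; g ≡ 0 at y ∈ {6, 8}; common: {8}.
  x = 4: f ≡ 0 at y ∈ {1, 5}; g ≡ 0 at y ∈ ∅; common: ∅.
  x = 5: f ≡ 0 at y ∈ ∅; g ≡ 0 at y ∈ {4, 10}; common: ∅.
  x = 6: f ≡ 0 at y ∈ ∅; g ≡ 0 at y ∈ ∅; common: ∅.
  x = 7: f ≡ 0 at y ∈ ∅; g ≡ 0 at y ∈ {6, 8}; common: ∅.
  x = 8: f ≡ 0 at y ∈ {5, 8}; g ≡ 0 at y ∈ ∅; common: ∅.
  x = 9: f ≡ 0 at y ∈ ∅; g ≡ 0 at y ∈ ∅; common: ∅.
  x = 10: f ≡ 0 at y ∈ {0}; g ≡ 0 at y ∈ {1, 2}; common: ∅.
Collecting: common zeros = {(3, 8)}, so the count is 1.
Comparison with the Bézout bound: 1 ≤ 4 = deg(f)·deg(g), as expected for curves with no common component (the affine F_11-count falls short of the bound because intersections may lie at infinity, over extension fields, or carry multiplicity).


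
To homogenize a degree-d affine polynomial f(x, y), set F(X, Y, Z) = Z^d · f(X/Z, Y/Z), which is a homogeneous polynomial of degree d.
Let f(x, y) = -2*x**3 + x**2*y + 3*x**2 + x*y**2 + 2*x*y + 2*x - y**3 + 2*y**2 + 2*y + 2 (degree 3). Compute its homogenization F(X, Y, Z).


F(X, Y, Z) = -2*X**3 + X**2*Y + 3*X**2*Z + X*Y**2 + 2*X*Y*Z + 2*X*Z**2 - Y**3 + 2*Y**2*Z + 2*Y*Z**2 + 2*Z**3

deg(f) = 3.
Substitute x = X/Z, y = Y/Z into f, then multiply by Z^3.
  monomial -2·x^3·y^0 ↦ -2·X^3·Y^0·Z^0.
  monomial 1·x^2·y^1 ↦ 1·X^2·Y^1·Z^0.
  monomial 3·x^2·y^0 ↦ 3·X^2·Y^0·Z^1.
  monomial 1·x^1·y^2 ↦ 1·X^1·Y^2·Z^0.
  monomial 2·x^1·y^1 ↦ 2·X^1·Y^1·Z^1.
  monomial 2·x^1·y^0 ↦ 2·X^1·Y^0·Z^2.
  monomial -1·x^0·y^3 ↦ -1·X^0·Y^3·Z^0.
  monomial 2·x^0·y^2 ↦ 2·X^0·Y^2·Z^1.
  monomial 2·x^0·y^1 ↦ 2·X^0·Y^1·Z^2.
  monomial 2·x^0·y^0 ↦ 2·X^0·Y^0·Z^3.
Collecting: F(X, Y, Z) = -2*X**3 + X**2*Y + 3*X**2*Z + X*Y**2 + 2*X*Y*Z + 2*X*Z**2 - Y**3 + 2*Y**2*Z + 2*Y*Z**2 + 2*Z**3.


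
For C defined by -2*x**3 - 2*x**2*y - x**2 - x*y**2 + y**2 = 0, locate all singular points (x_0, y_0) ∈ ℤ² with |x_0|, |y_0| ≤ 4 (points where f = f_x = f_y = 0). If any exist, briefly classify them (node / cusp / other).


Singular points: {(0, 0)}; classification: node.

Compute partial derivatives:
  f_x = -6*x**2 - 4*x*y - 2*x - y**2.
  f_y = -2*x**2 - 2*x*y + 2*y.
Scan x_0 ∈ {−4, ..., 4}. For each x_0, f_y(x_0, y) is a polynomial in y; find its integer roots y ∈ {−4, ..., 4}, then test f_x and f at those candidates.
  x = -4: f_y(-4, y) = 10*y - 32; no integer root y with |y| ≤ 4.
  x = -3: f_y(-3, y) = 8*y - 18; no integer root y with |y| ≤ 4.
  x = -2: f_y(-2, y) = 6*y - 8; no integer root y with |y| ≤ 4.
  x = -1: f_y(-1, y) = 4*y - 2; no integer root y with |y| ≤ 4.
  x = 0: f_y(0, y) = 2*y; vanishes at y ∈ {0}. (0, 0): f_x = 0, f = 0 — SINGULAR.
  x = 1: f_y(1, y) = -2; no integer root y with |y| ≤ 4.
  x = 2: f_y(2, y) = -2*y - 8; vanishes at y ∈ {-4}. (2, -4): f_x = -12 ≠ 0.
  x = 3: f_y(3, y) = -4*y - 18; no integer root y with |y| ≤ 4.
  x = 4: f_y(4, y) = -6*y - 32; no integer root y with |y| ≤ 4.
Only singular point on the grid: (0, 0).
Classify: substitute x = 0 + u, y = 0 + v and expand: f = -2*u**3 - 2*u**2*v - u**2 - u*v**2 + v**2.
No constant or linear terms (consistent with a singular point). Quadratic part: -u**2 + v**2. Cubic part: -2*u**3 - 2*u**2*v - u*v**2.
The quadratic part v**2 - u**2 = (v − u)(v + u) splits into two distinct linear factors, so there are two distinct tangent lines y − 0 = ±(x − 0) — this is a node (ordinary double point).
Classification: node.


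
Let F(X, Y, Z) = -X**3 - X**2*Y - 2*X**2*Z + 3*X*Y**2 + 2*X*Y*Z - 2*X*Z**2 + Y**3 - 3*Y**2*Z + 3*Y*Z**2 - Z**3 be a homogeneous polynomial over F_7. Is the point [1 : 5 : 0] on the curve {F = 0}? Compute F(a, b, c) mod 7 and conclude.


F(1,5,0) ≡ 5 (mod 7); P is NOT on the curve.

Evaluate F(1, 5, 0) term-by-term (mod 7).
  -X**3 ↦ -1·1·1·1 = -1
  -X**2*Y ↦ -1·1·5·1 = -5
  -2*X**2*Z ↦ -2·1·1·0 = 0
  3*X*Y**2 ↦ 3·1·25·1 = 75
  2*X*Y*Z ↦ 2·1·5·0 = 0
  -2*X*Z**2 ↦ -2·1·1·0 = 0
  Y**3 ↦ 1·1·125·1 = 125
  -3*Y**2*Z ↦ -3·1·25·0 = 0
  3*Y*Z**2 ↦ 3·1·5·0 = 0
  -Z**3 ↦ -1·1·1·0 = 0
Sum: F(1, 5, 0) = (-1) + (-5) + (0) + (75) + (0) + (0) + (125) + (0) + (0) + (0) = 194.
Reducing mod 7: 194 ≡ 5 (mod 7).
Since F(a, b, c) ≡ 5 ≠ 0 (mod 7), P does NOT lie on the curve.


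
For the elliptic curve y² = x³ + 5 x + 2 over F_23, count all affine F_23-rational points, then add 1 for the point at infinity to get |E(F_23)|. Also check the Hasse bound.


Affine points = {(0, 5), (0, 18), (1, 10), (1, 13), (6, 8), (6, 15), (7, 9), (7, 14), (8, 5), (8, 18), (11, 10), (11, 13), (15, 5), (15, 18), (17, 3), (17, 20), (18, 6), (18, 17), (20, 11), (20, 12)}; affine count = 20; |E(F_23)| = 21.

Discriminant check: Δ ∝ 4a³ + 27b² = 4·5³ + 27·2² = 4·125 + 27·4 ≡ 10 (mod 23). Nonzero ⇒ E is nonsingular.
For each x ∈ F_23, compute rhs = x³ + 5·x + 2 mod 23, then count y ∈ F_23 with y² ≡ rhs.
  x = 0: rhs = 2, matching y values: 5, 18 (2 points).
  x = 1: rhs = 8, matching y values: 10, 13 (2 points).
  x = 2: rhs = 20, matching y values: none (0 points).
  x = 3: rhs = 21, matching y values: none (0 points).
  x = 4: rhs = 17, matching y values: none (0 points).
  x = 5: rhs = 14, matching y values: none (0 points).
  x = 6: rhs = 18, matching y values: 8, 15 (2 points).
  x = 7: rhs = 12, matching y values: 9, 14 (2 points).
  x = 8: rhs = 2, matching y values: 5, 18 (2 points).
  x = 9: rhs = 17, matching y values: none (0 points).
  x = 10: rhs = 17, matching y values: none (0 points).
  x = 11: rhs = 8, matching y values: 10, 13 (2 points).
  x = 12: rhs = 19, matching y values: none (0 points).
  x = 13: rhs = 10, matching y values: none (0 points).
  x = 14: rhs = 10, matching y values: none (0 points).
  x = 15: rhs = 2, matching y values: 5, 18 (2 points).
  x = 16: rhs = 15, matching y values: none (0 points).
  x = 17: rhs = 9, matching y values: 3, 20 (2 points).
  x = 18: rhs = 13, matching y values: 6, 17 (2 points).
  x = 19: rhs = 10, matching y values: none (0 points).
  x = 20: rhs = 6, matching y values: 11, 12 (2 points).
  x = 21: rhs = 7, matching y values: none (0 points).
  x = 22: rhs = 19, matching y values: none (0 points).
Total affine count: 20.
Full point count |E(F_23)| = 20 + 1 = 21.
Hasse bound: |21 − (23+1)| = |-3| = 3 ≤ 2√23 ≈ 9.5917 ✓.


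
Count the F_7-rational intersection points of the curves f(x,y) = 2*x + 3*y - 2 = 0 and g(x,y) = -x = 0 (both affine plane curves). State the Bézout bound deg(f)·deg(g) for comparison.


Common zeros: {(0, 3)}; count = 1; Bézout bound = 1.

deg(f) = 1, deg(g) = 1, so Bézout bound = 1.
Scan x ∈ F_7. For each x, list the y ∈ F_7 with f(x, y) ≡ 0 and those with g(x, y) ≡ 0 (mod 7); the common zeros in that column are the intersection.
  x = 0: f ≡ 0 at y ∈ {3}; g ≡ 0 at y ∈ {0, 1, 2, 3, 4, 5, 6}; common: {3}.
  x = 1: f ≡ 0 at y ∈ {0}; g ≡ 0 at y ∈ ∅; common: ∅.
  x = 2: f ≡ 0 at y ∈ {4}; g ≡ 0 at y ∈ ∅; common: ∅.
  x = 3: f ≡ 0 at y ∈ {1}; g ≡ 0 at y ∈ ∅; common: ∅.
  x = 4: f ≡ 0 at y ∈ {5}; g ≡ 0 at y ∈ ∅; common: ∅.
  x = 5: f ≡ 0 at y ∈ {2}; g ≡ 0 at y ∈ ∅; common: ∅.
  x = 6: f ≡ 0 at y ∈ {6}; g ≡ 0 at y ∈ ∅; common: ∅.
Collecting: common zeros = {(0, 3)}, so the count is 1.
Comparison with the Bézout bound: 1 ≤ 1 = deg(f)·deg(g), as expected for curves with no common component (the bound is attained).


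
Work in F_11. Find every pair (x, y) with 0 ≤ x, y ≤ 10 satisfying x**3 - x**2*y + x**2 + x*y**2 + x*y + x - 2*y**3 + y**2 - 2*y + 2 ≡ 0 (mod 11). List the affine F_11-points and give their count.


Affine F_11-points: {(0, 7), (1, 4), (1, 9), (1, 10), (3, 4), (3, 10), (5, 2), (5, 10), (6, 8), (7, 1), (9, 5), (10, 4)}; count = 12.

For each of the 121 pairs (x, y) ∈ F_11², evaluate f(x, y) mod 11. Record the zeros.
  x = 0: [0↦2, 1↦10, 2↦8, 3↦6, 4↦3, 5↦9, 6↦1, 7↦0, 8↦5, 9↦4, 10↦7]  zeros at y ∈ {7}
  x = 1: [0↦5, 1↦3, 2↦4, 3↦7, 4↦0, 5↦4, 6↦7, 7↦8, 8↦6, 9↦0, 10↦0]  zeros at y ∈ {4, 9, 10}
  x = 2: [0↦5, 1↦2, 2↦4, 3↦10, 4↦8, 5↦8, 6↦9, 7↦10, 8↦10, 9↦8, 10↦3]  zeros at y ∈ ∅
  x = 3: [0↦8, 1↦2, 2↦3, 3↦10, 4↦0, 5↦5, 6↦2, 7↦1, 8↦1, 9↦1, 10↦0]  zeros at y ∈ {4, 10}
  x = 4: [0↦9, 1↦9, 2↦7, 3↦2, 4↦4, 5↦1, 6↦3, 7↦9, 8↦7, 9↦7, 10↦8]  zeros at y ∈ ∅
  x = 5: [0↦3, 1↦7, 2↦0, 3↦3, 4↦4, 5↦2, 6↦7, 7↦7, 8↦1, 9↦10, 10↦0]  zeros at y ∈ {2, 10}
  x = 6: [0↦7, 1↦2, 2↦10, 3↦8, 4↦6, 5↦3, 6↦9, 7↦1, 8↦0, 9↦5, 10↦4]  zeros at y ∈ {8}
  x = 7: [0↦5, 1↦0, 2↦10, 3↦1, 4↦5, 5↦10, 6↦4, 7↦8, 8↦10, 9↦9, 10↦4]  zeros at y ∈ {1}
  x = 8: [0↦3, 1↦7, 2↦6, 3↦10, 4↦7, 5↦7, 6↦9, 7↦1, 8↦4, 9↦6, 10↦6]  zeros at y ∈ ∅
  x = 9: [0↦7, 1↦7, 2↦4, 3↦8, 4↦7, 5↦0, 6↦8, 7↦8, 8↦10, 9↦2, 10↦5]  zeros at y ∈ {5}
  x = 10: [0↦1, 1↦6, 2↦10, 3↦1, 4↦0, 5↦6, 6↦7, 7↦2, 8↦1, 9↦3, 10↦7]  zeros at y ∈ {4}
Collecting zeros: affine points = {(0, 7), (1, 4), (1, 9), (1, 10), (3, 4), (3, 10), (5, 2), (5, 10), (6, 8), (7, 1), (9, 5), (10, 4)}.
Total count |C(F_11)_aff| = 12.


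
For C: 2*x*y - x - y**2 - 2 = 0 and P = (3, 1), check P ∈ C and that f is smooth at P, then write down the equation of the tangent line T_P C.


Tangent line at P: x + 4*y - 7 = 0.

Step 1: f(3, 1) = 0, so P lies on C.
Step 2: partial derivatives
  f_x(x, y) = 2*y - 1, f_y(x, y) = 2*x - 2*y.
  f_x(P) = 1, f_y(P) = 4 (gradient nonzero, so P is smooth).
Step 3: tangent line at P: 1·(x − 3) + 4·(y − 1) = 0.
Expanding: x + 4*y - 7 = 0.


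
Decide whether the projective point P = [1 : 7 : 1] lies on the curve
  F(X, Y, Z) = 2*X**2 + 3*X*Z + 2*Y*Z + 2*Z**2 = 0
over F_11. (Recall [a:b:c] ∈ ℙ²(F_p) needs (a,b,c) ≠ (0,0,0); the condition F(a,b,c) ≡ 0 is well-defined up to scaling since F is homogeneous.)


F(1,7,1) ≡ 10 (mod 11); P is NOT on the curve.

Evaluate F(1, 7, 1) term-by-term (mod 11).
  2*X**2 ↦ 2·1·1·1 = 2
  3*X*Z ↦ 3·1·1·1 = 3
  2*Y*Z ↦ 2·1·7·1 = 14
  2*Z**2 ↦ 2·1·1·1 = 2
Sum: F(1, 7, 1) = (2) + (3) + (14) + (2) = 21.
Reducing mod 11: 21 ≡ 10 (mod 11).
Since F(a, b, c) ≡ 10 ≠ 0 (mod 11), P does NOT lie on the curve.


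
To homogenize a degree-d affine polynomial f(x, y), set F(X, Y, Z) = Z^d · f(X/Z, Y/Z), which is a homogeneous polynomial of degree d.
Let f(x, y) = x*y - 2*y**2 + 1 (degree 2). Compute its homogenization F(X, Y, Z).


F(X, Y, Z) = X*Y - 2*Y**2 + Z**2

deg(f) = 2.
Substitute x = X/Z, y = Y/Z into f, then multiply by Z^2.
  monomial 1·x^1·y^1 ↦ 1·X^1·Y^1·Z^0.
  monomial -2·x^0·y^2 ↦ -2·X^0·Y^2·Z^0.
  monomial 1·x^0·y^0 ↦ 1·X^0·Y^0·Z^2.
Collecting: F(X, Y, Z) = X*Y - 2*Y**2 + Z**2.


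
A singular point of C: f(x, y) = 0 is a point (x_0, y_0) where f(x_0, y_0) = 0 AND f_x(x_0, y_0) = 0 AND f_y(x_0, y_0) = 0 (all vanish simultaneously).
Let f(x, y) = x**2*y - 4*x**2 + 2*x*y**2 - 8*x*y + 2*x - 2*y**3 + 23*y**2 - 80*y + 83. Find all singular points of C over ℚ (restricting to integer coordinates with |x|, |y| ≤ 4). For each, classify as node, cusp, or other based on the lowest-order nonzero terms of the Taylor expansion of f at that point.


Singular points: {(-2, 3)}; classification: node.

Compute partial derivatives:
  f_x = 2*x*y - 8*x + 2*y**2 - 8*y + 2.
  f_y = x**2 + 4*x*y - 8*x - 6*y**2 + 46*y - 80.
Scan x_0 ∈ {−4, ..., 4}. For each x_0, f_y(x_0, y) is a polynomial in y; find its integer roots y ∈ {−4, ..., 4}, then test f_x and f at those candidates.
  x = -4: f_y(-4, y) = -6*y**2 + 30*y - 32; no integer root y with |y| ≤ 4.
  x = -3: f_y(-3, y) = -6*y**2 + 34*y - 47; no integer root y with |y| ≤ 4.
  x = -2: f_y(-2, y) = -6*y**2 + 38*y - 60; vanishes at y ∈ {3}. (-2, 3): f_x = 0, f = 0 — SINGULAR.
  x = -1: f_y(-1, y) = -6*y**2 + 42*y - 71; no integer root y with |y| ≤ 4.
  x = 0: f_y(0, y) = -6*y**2 + 46*y - 80; no integer root y with |y| ≤ 4.
  x = 1: f_y(1, y) = -6*y**2 + 50*y - 87; no integer root y with |y| ≤ 4.
  x = 2: f_y(2, y) = -6*y**2 + 54*y - 92; no integer root y with |y| ≤ 4.
  x = 3: f_y(3, y) = -6*y**2 + 58*y - 95; no integer root y with |y| ≤ 4.
  x = 4: f_y(4, y) = -6*y**2 + 62*y - 96; no integer root y with |y| ≤ 4.
Only singular point on the grid: (-2, 3).
Classify: substitute x = -2 + u, y = 3 + v and expand: f = u**2*v - u**2 + 2*u*v**2 - 2*v**3 + v**2.
No constant or linear terms (consistent with a singular point). Quadratic part: -u**2 + v**2. Cubic part: u**2*v + 2*u*v**2 - 2*v**3.
The quadratic part v**2 - u**2 = (v − u)(v + u) splits into two distinct linear factors, so there are two distinct tangent lines y − 3 = ±(x − -2) — this is a node (ordinary double point).
Classification: node.


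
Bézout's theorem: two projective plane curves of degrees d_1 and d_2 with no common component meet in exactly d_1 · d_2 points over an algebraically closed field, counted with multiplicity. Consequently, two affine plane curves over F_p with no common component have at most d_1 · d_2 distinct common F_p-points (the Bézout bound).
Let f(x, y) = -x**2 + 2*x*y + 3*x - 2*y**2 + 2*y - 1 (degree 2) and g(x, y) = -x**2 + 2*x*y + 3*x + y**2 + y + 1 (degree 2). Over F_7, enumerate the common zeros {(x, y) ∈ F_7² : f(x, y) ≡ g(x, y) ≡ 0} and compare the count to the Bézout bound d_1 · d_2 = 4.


Common zeros: ∅; count = 0; Bézout bound = 4.

deg(f) = 2, deg(g) = 2, so Bézout bound = 4.
Scan x ∈ F_7. For each x, list the y ∈ F_7 with f(x, y) ≡ 0 and those with g(x, y) ≡ 0 (mod 7); the common zeros in that column are the intersection.
  x = 0: f ≡ 0 at y ∈ ∅; g ≡ 0 at y ∈ {2, 4}; common: ∅.
  x = 1: f ≡ 0 at y ∈ ∅; g ≡ 0 at y ∈ {1, 3}; common: ∅.
  x = 2: f ≡ 0 at y ∈ {4, 6}; g ≡ 0 at y ∈ ∅; common: ∅.
  x = 3: f ≡ 0 at y ∈ {2}; g ≡ 0 at y ∈ ∅; common: ∅.
  x = 4: f ≡ 0 at y ∈ {2, 3}; g ≡ 0 at y ∈ {1, 4}; common: ∅.
  x = 5: f ≡ 0 at y ∈ {3}; g ≡ 0 at y ∈ ∅; common: ∅.
  x = 6: f ≡ 0 at y ∈ {1, 6}; g ≡ 0 at y ∈ ∅; common: ∅.
Collecting: common zeros = ∅, so the count is 0.
Comparison with the Bézout bound: 0 ≤ 4 = deg(f)·deg(g), as expected for curves with no common component (the affine F_7-count falls short of the bound because intersections may lie at infinity, over extension fields, or carry multiplicity).


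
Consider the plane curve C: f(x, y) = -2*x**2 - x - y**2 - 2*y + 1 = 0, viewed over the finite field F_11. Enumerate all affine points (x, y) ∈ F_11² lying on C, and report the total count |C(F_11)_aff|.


Affine F_11-points: {(2, 4), (2, 5), (3, 4), (3, 5), (6, 0), (6, 9), (8, 2), (8, 7), (10, 0), (10, 9)}; count = 10.

For each of the 121 pairs (x, y) ∈ F_11², evaluate f(x, y) mod 11. Record the zeros.
  x = 0: [0↦1, 1↦9, 2↦4, 3↦8, 4↦10, 5↦10, 6↦8, 7↦4, 8↦9, 9↦1, 10↦2]  zeros at y ∈ ∅
  x = 1: [0↦9, 1↦6, 2↦1, 3↦5, 4↦7, 5↦7, 6↦5, 7↦1, 8↦6, 9↦9, 10↦10]  zeros at y ∈ ∅
  x = 2: [0↦2, 1↦10, 2↦5, 3↦9, 4↦0, 5↦0, 6↦9, 7↦5, 8↦10, 9↦2, 10↦3]  zeros at y ∈ {4, 5}
  x = 3: [0↦2, 1↦10, 2↦5, 3↦9, 4↦0, 5↦0, 6↦9, 7↦5, 8↦10, 9↦2, 10↦3]  zeros at y ∈ {4, 5}
  x = 4: [0↦9, 1↦6, 2↦1, 3↦5, 4↦7, 5↦7, 6↦5, 7↦1, 8↦6, 9↦9, 10↦10]  zeros at y ∈ ∅
  x = 5: [0↦1, 1↦9, 2↦4, 3↦8, 4↦10, 5↦10, 6↦8, 7↦4, 8↦9, 9↦1, 10↦2]  zeros at y ∈ ∅
  x = 6: [0↦0, 1↦8, 2↦3, 3↦7, 4↦9, 5↦9, 6↦7, 7↦3, 8↦8, 9↦0, 10↦1]  zeros at y ∈ {0, 9}
  x = 7: [0↦6, 1↦3, 2↦9, 3↦2, 4↦4, 5↦4, 6↦2, 7↦9, 8↦3, 9↦6, 10↦7]  zeros at y ∈ ∅
  x = 8: [0↦8, 1↦5, 2↦0, 3↦4, 4↦6, 5↦6, 6↦4, 7↦0, 8↦5, 9↦8, 10↦9]  zeros at y ∈ {2, 7}
  x = 9: [0↦6, 1↦3, 2↦9, 3↦2, 4↦4, 5↦4, 6↦2, 7↦9, 8↦3, 9↦6, 10↦7]  zeros at y ∈ ∅
  x = 10: [0↦0, 1↦8, 2↦3, 3↦7, 4↦9, 5↦9, 6↦7, 7↦3, 8↦8, 9↦0, 10↦1]  zeros at y ∈ {0, 9}
Collecting zeros: affine points = {(2, 4), (2, 5), (3, 4), (3, 5), (6, 0), (6, 9), (8, 2), (8, 7), (10, 0), (10, 9)}.
Total count |C(F_11)_aff| = 10.


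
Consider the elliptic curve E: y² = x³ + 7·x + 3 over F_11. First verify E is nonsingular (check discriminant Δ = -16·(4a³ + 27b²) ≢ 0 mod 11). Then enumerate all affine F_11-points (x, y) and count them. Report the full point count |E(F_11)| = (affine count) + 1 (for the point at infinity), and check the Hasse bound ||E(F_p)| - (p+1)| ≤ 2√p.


Affine points = {(0, 5), (0, 6), (1, 0), (2, 5), (2, 6), (5, 3), (5, 8), (9, 5), (9, 6)}; affine count = 9; |E(F_11)| = 10.

Discriminant check: Δ ∝ 4a³ + 27b² = 4·7³ + 27·3² = 4·343 + 27·9 ≡ 9 (mod 11). Nonzero ⇒ E is nonsingular.
For each x ∈ F_11, compute rhs = x³ + 7·x + 3 mod 11, then count y ∈ F_11 with y² ≡ rhs.
  x = 0: rhs = 3, matching y values: 5, 6 (2 points).
  x = 1: rhs = 0, matching y values: 0 (1 points).
  x = 2: rhs = 3, matching y values: 5, 6 (2 points).
  x = 3: rhs = 7, matching y values: none (0 points).
  x = 4: rhs = 7, matching y values: none (0 points).
  x = 5: rhs = 9, matching y values: 3, 8 (2 points).
  x = 6: rhs = 8, matching y values: none (0 points).
  x = 7: rhs = 10, matching y values: none (0 points).
  x = 8: rhs = 10, matching y values: none (0 points).
  x = 9: rhs = 3, matching y values: 5, 6 (2 points).
  x = 10: rhs = 6, matching y values: none (0 points).
Total affine count: 9.
Full point count |E(F_11)| = 9 + 1 = 10.
Hasse bound: |10 − (11+1)| = |-2| = 2 ≤ 2√11 ≈ 6.6332 ✓.


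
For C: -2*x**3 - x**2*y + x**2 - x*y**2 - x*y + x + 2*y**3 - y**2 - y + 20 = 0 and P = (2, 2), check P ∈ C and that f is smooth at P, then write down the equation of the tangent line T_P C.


Tangent line at P: -33*x + 5*y + 56 = 0.

Step 1: f(2, 2) = 0, so P lies on C.
Step 2: partial derivatives
  f_x(x, y) = -6*x**2 - 2*x*y + 2*x - y**2 - y + 1, f_y(x, y) = -x**2 - 2*x*y - x + 6*y**2 - 2*y - 1.
  f_x(P) = -33, f_y(P) = 5 (gradient nonzero, so P is smooth).
Step 3: tangent line at P: -33·(x − 2) + 5·(y − 2) = 0.
Expanding: -33*x + 5*y + 56 = 0.


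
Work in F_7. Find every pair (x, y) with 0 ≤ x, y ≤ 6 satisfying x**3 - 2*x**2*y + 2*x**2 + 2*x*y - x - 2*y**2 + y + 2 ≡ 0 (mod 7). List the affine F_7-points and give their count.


Affine F_7-points: {(2, 4), (2, 5), (3, 2), (3, 3), (4, 3)}; count = 5.

For each of the 49 pairs (x, y) ∈ F_7², evaluate f(x, y) mod 7. Record the zeros.
  x = 0: [0↦2, 1↦1, 2↦3, 3↦1, 4↦2, 5↦6, 6↦6]  zeros at y ∈ ∅
  x = 1: [0↦4, 1↦3, 2↦5, 3↦3, 4↦4, 5↦1, 6↦1]  zeros at y ∈ ∅
  x = 2: [0↦2, 1↦4, 2↦2, 3↦3, 4↦0, 5↦0, 6↦3]  zeros at y ∈ {4, 5}
  x = 3: [0↦2, 1↦3, 2↦0, 3↦0, 4↦3, 5↦2, 6↦4]  zeros at y ∈ {2, 3}
  x = 4: [0↦3, 1↦6, 2↦5, 3↦0, 4↦5, 5↦6, 6↦3]  zeros at y ∈ {3}
  x = 5: [0↦4, 1↦5, 2↦2, 3↦2, 4↦5, 5↦4, 6↦6]  zeros at y ∈ ∅
  x = 6: [0↦4, 1↦6, 2↦4, 3↦5, 4↦2, 5↦2, 6↦5]  zeros at y ∈ ∅
Collecting zeros: affine points = {(2, 4), (2, 5), (3, 2), (3, 3), (4, 3)}.
Total count |C(F_7)_aff| = 5.


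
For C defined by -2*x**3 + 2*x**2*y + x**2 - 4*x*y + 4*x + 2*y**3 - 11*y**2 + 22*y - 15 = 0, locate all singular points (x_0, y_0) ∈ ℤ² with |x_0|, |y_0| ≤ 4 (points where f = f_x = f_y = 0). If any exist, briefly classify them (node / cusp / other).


Singular points: {(1, 2)}; classification: node.

Compute partial derivatives:
  f_x = -6*x**2 + 4*x*y + 2*x - 4*y + 4.
  f_y = 2*x**2 - 4*x + 6*y**2 - 22*y + 22.
Scan x_0 ∈ {−4, ..., 4}. For each x_0, f_y(x_0, y) is a polynomial in y; find its integer roots y ∈ {−4, ..., 4}, then test f_x and f at those candidates.
  x = -4: f_y(-4, y) = 6*y**2 - 22*y + 70; no integer root y with |y| ≤ 4.
  x = -3: f_y(-3, y) = 6*y**2 - 22*y + 52; no integer root y with |y| ≤ 4.
  x = -2: f_y(-2, y) = 6*y**2 - 22*y + 38; no integer root y with |y| ≤ 4.
  x = -1: f_y(-1, y) = 6*y**2 - 22*y + 28; no integer root y with |y| ≤ 4.
  x = 0: f_y(0, y) = 6*y**2 - 22*y + 22; no integer root y with |y| ≤ 4.
  x = 1: f_y(1, y) = 6*y**2 - 22*y + 20; vanishes at y ∈ {2}. (1, 2): f_x = 0, f = 0 — SINGULAR.
  x = 2: f_y(2, y) = 6*y**2 - 22*y + 22; no integer root y with |y| ≤ 4.
  x = 3: f_y(3, y) = 6*y**2 - 22*y + 28; no integer root y with |y| ≤ 4.
  x = 4: f_y(4, y) = 6*y**2 - 22*y + 38; no integer root y with |y| ≤ 4.
Only singular point on the grid: (1, 2).
Classify: substitute x = 1 + u, y = 2 + v and expand: f = -2*u**3 + 2*u**2*v - u**2 + 2*v**3 + v**2.
No constant or linear terms (consistent with a singular point). Quadratic part: -u**2 + v**2. Cubic part: -2*u**3 + 2*u**2*v + 2*v**3.
The quadratic part v**2 - u**2 = (v − u)(v + u) splits into two distinct linear factors, so there are two distinct tangent lines y − 2 = ±(x − 1) — this is a node (ordinary double point).
Classification: node.


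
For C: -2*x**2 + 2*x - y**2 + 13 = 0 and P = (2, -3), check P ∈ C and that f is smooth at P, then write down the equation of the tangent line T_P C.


Tangent line at P: -6*x + 6*y + 30 = 0.

Step 1: f(2, -3) = 0, so P lies on C.
Step 2: partial derivatives
  f_x(x, y) = 2 - 4*x, f_y(x, y) = -2*y.
  f_x(P) = -6, f_y(P) = 6 (gradient nonzero, so P is smooth).
Step 3: tangent line at P: -6·(x − 2) + 6·(y − -3) = 0.
Expanding: -6*x + 6*y + 30 = 0.


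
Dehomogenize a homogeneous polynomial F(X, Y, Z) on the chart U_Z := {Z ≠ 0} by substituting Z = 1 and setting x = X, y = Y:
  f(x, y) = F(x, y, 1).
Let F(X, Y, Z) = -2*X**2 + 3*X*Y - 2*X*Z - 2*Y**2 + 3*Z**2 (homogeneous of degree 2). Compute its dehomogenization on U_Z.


f(x, y) = -2*x**2 + 3*x*y - 2*x - 2*y**2 + 3

On U_Z we set Z = 1. Each monomial c·X^i·Y^j·Z^k in F becomes c·x^i·y^j·1^k = c·x^i·y^j.
Substituting Z = 1: F(X, Y, 1) = -2*x**2 + 3*x*y - 2*x - 2*y**2 + 3.
Note: deg(f) ≤ deg(F) = 2; strict inequality happens when F is divisible by Z (lost terms).


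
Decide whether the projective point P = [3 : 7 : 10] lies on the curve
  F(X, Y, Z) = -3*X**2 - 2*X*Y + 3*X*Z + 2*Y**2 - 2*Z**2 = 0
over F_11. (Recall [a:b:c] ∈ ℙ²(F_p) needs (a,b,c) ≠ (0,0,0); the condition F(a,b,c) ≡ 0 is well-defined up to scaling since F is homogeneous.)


F(3,7,10) ≡ 7 (mod 11); P is NOT on the curve.

Evaluate F(3, 7, 10) term-by-term (mod 11).
  -3*X**2 ↦ -3·9·1·1 = -27
  -2*X*Y ↦ -2·3·7·1 = -42
  3*X*Z ↦ 3·3·1·10 = 90
  2*Y**2 ↦ 2·1·49·1 = 98
  -2*Z**2 ↦ -2·1·1·100 = -200
Sum: F(3, 7, 10) = (-27) + (-42) + (90) + (98) + (-200) = -81.
Reducing mod 11: -81 ≡ 7 (mod 11).
Since F(a, b, c) ≡ 7 ≠ 0 (mod 11), P does NOT lie on the curve.


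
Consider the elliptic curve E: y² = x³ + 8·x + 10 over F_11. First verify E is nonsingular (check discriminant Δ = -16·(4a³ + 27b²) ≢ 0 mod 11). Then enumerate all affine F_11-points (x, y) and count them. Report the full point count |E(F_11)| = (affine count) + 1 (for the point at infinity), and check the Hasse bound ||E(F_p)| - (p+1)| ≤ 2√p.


Affine points = {(2, 1), (2, 10), (8, 5), (8, 6), (10, 1), (10, 10)}; affine count = 6; |E(F_11)| = 7.

Discriminant check: Δ ∝ 4a³ + 27b² = 4·8³ + 27·10² = 4·512 + 27·100 ≡ 7 (mod 11). Nonzero ⇒ E is nonsingular.
For each x ∈ F_11, compute rhs = x³ + 8·x + 10 mod 11, then count y ∈ F_11 with y² ≡ rhs.
  x = 0: rhs = 10, matching y values: none (0 points).
  x = 1: rhs = 8, matching y values: none (0 points).
  x = 2: rhs = 1, matching y values: 1, 10 (2 points).
  x = 3: rhs = 6, matching y values: none (0 points).
  x = 4: rhs = 7, matching y values: none (0 points).
  x = 5: rhs = 10, matching y values: none (0 points).
  x = 6: rhs = 10, matching y values: none (0 points).
  x = 7: rhs = 2, matching y values: none (0 points).
  x = 8: rhs = 3, matching y values: 5, 6 (2 points).
  x = 9: rhs = 8, matching y values: none (0 points).
  x = 10: rhs = 1, matching y values: 1, 10 (2 points).
Total affine count: 6.
Full point count |E(F_11)| = 6 + 1 = 7.
Hasse bound: |7 − (11+1)| = |-5| = 5 ≤ 2√11 ≈ 6.6332 ✓.


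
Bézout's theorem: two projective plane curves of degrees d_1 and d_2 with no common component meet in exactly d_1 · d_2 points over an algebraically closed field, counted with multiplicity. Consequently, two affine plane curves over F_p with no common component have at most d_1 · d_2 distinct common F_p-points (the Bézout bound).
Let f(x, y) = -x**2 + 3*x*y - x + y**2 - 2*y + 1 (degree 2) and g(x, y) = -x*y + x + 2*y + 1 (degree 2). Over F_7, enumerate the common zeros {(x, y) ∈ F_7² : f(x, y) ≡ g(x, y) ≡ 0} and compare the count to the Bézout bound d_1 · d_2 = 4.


Common zeros: {(4, 6)}; count = 1; Bézout bound = 4.

deg(f) = 2, deg(g) = 2, so Bézout bound = 4.
Scan x ∈ F_7. For each x, list the y ∈ F_7 with f(x, y) ≡ 0 and those with g(x, y) ≡ 0 (mod 7); the common zeros in that column are the intersection.
  x = 0: f ≡ 0 at y ∈ {1}; g ≡ 0 at y ∈ {3}; common: ∅.
  x = 1: f ≡ 0 at y ∈ ∅; g ≡ 0 at y ∈ {5}; common: ∅.
  x = 2: f ≡ 0 at y ∈ {1, 2}; g ≡ 0 at y ∈ ∅; common: ∅.
  x = 3: f ≡ 0 at y ∈ {2, 5}; g ≡ 0 at y ∈ {4}; common: ∅.
  x = 4: f ≡ 0 at y ∈ {5, 6}; g ≡ 0 at y ∈ {6}; common: {6}.
  x = 5: f ≡ 0 at y ∈ ∅; g ≡ 0 at y ∈ {2}; common: ∅.
  x = 6: f ≡ 0 at y ∈ {6}; g ≡ 0 at y ∈ {0}; common: ∅.
Collecting: common zeros = {(4, 6)}, so the count is 1.
Comparison with the Bézout bound: 1 ≤ 4 = deg(f)·deg(g), as expected for curves with no common component (the affine F_7-count falls short of the bound because intersections may lie at infinity, over extension fields, or carry multiplicity).


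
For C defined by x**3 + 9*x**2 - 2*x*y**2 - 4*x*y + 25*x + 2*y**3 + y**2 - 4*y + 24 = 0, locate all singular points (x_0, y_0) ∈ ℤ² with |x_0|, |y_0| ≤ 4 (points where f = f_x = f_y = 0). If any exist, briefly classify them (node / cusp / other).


Singular points: {(-3, -1)}; classification: cusp.

Compute partial derivatives:
  f_x = 3*x**2 + 18*x - 2*y**2 - 4*y + 25.
  f_y = -4*x*y - 4*x + 6*y**2 + 2*y - 4.
Scan x_0 ∈ {−4, ..., 4}. For each x_0, f_y(x_0, y) is a polynomial in y; find its integer roots y ∈ {−4, ..., 4}, then test f_x and f at those candidates.
  x = -4: f_y(-4, y) = 6*y**2 + 18*y + 12; vanishes at y ∈ {-2, -1}. (-4, -2): f_x = 1 ≠ 0; (-4, -1): f_x = 3 ≠ 0.
  x = -3: f_y(-3, y) = 6*y**2 + 14*y + 8; vanishes at y ∈ {-1}. (-3, -1): f_x = 0, f = 0 — SINGULAR.
  x = -2: f_y(-2, y) = 6*y**2 + 10*y + 4; vanishes at y ∈ {-1}. (-2, -1): f_x = 3 ≠ 0.
  x = -1: f_y(-1, y) = 6*y**2 + 6*y; vanishes at y ∈ {-1, 0}. (-1, -1): f_x = 12 ≠ 0; (-1, 0): f_x = 10 ≠ 0.
  x = 0: f_y(0, y) = 6*y**2 + 2*y - 4; vanishes at y ∈ {-1}. (0, -1): f_x = 27 ≠ 0.
  x = 1: f_y(1, y) = 6*y**2 - 2*y - 8; vanishes at y ∈ {-1}. (1, -1): f_x = 48 ≠ 0.
  x = 2: f_y(2, y) = 6*y**2 - 6*y - 12; vanishes at y ∈ {-1, 2}. (2, -1): f_x = 75 ≠ 0; (2, 2): f_x = 57 ≠ 0.
  x = 3: f_y(3, y) = 6*y**2 - 10*y - 16; vanishes at y ∈ {-1}. (3, -1): f_x = 108 ≠ 0.
  x = 4: f_y(4, y) = 6*y**2 - 14*y - 20; vanishes at y ∈ {-1}. (4, -1): f_x = 147 ≠ 0.
Only singular point on the grid: (-3, -1).
Classify: substitute x = -3 + u, y = -1 + v and expand: f = u**3 - 2*u*v**2 + 2*v**3 + v**2.
No constant or linear terms (consistent with a singular point). Quadratic part: v**2. Cubic part: u**3 - 2*u*v**2 + 2*v**3.
The quadratic part v**2 is a perfect square, so there is a single (double) tangent line v = 0, i.e. y = -1. Restricting the cubic part to that line (v = 0) leaves u**3 ≠ 0, so f is not divisible by v and the branch is v² ≈ -u**3 to lowest order — this is a cusp.
Classification: cusp.


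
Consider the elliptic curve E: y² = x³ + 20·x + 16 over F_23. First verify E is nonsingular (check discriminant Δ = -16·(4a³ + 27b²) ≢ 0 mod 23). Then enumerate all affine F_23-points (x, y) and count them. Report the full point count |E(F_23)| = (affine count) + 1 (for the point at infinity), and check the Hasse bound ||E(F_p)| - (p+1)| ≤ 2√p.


Affine points = {(0, 4), (0, 19), (2, 8), (2, 15), (7, 4), (7, 19), (11, 7), (11, 16), (12, 11), (12, 12), (13, 9), (13, 14), (14, 2), (14, 21), (16, 4), (16, 19), (17, 5), (17, 18), (22, 8), (22, 15)}; affine count = 20; |E(F_23)| = 21.

Discriminant check: Δ ∝ 4a³ + 27b² = 4·20³ + 27·16² = 4·8000 + 27·256 ≡ 19 (mod 23). Nonzero ⇒ E is nonsingular.
For each x ∈ F_23, compute rhs = x³ + 20·x + 16 mod 23, then count y ∈ F_23 with y² ≡ rhs.
  x = 0: rhs = 16, matching y values: 4, 19 (2 points).
  x = 1: rhs = 14, matching y values: none (0 points).
  x = 2: rhs = 18, matching y values: 8, 15 (2 points).
  x = 3: rhs = 11, matching y values: none (0 points).
  x = 4: rhs = 22, matching y values: none (0 points).
  x = 5: rhs = 11, matching y values: none (0 points).
  x = 6: rhs = 7, matching y values: none (0 points).
  x = 7: rhs = 16, matching y values: 4, 19 (2 points).
  x = 8: rhs = 21, matching y values: none (0 points).
  x = 9: rhs = 5, matching y values: none (0 points).
  x = 10: rhs = 20, matching y values: none (0 points).
  x = 11: rhs = 3, matching y values: 7, 16 (2 points).
  x = 12: rhs = 6, matching y values: 11, 12 (2 points).
  x = 13: rhs = 12, matching y values: 9, 14 (2 points).
  x = 14: rhs = 4, matching y values: 2, 21 (2 points).
  x = 15: rhs = 11, matching y values: none (0 points).
  x = 16: rhs = 16, matching y values: 4, 19 (2 points).
  x = 17: rhs = 2, matching y values: 5, 18 (2 points).
  x = 18: rhs = 21, matching y values: none (0 points).
  x = 19: rhs = 10, matching y values: none (0 points).
  x = 20: rhs = 21, matching y values: none (0 points).
  x = 21: rhs = 14, matching y values: none (0 points).
  x = 22: rhs = 18, matching y values: 8, 15 (2 points).
Total affine count: 20.
Full point count |E(F_23)| = 20 + 1 = 21.
Hasse bound: |21 − (23+1)| = |-3| = 3 ≤ 2√23 ≈ 9.5917 ✓.


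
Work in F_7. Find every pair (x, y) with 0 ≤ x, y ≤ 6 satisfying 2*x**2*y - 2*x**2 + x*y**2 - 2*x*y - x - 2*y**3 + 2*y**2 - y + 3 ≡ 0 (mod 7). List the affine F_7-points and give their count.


Affine F_7-points: {(0, 2), (1, 0), (1, 1), (1, 4), (2, 0), (4, 2), (6, 4)}; count = 7.

For each of the 49 pairs (x, y) ∈ F_7², evaluate f(x, y) mod 7. Record the zeros.
  x = 0: [0↦3, 1↦2, 2↦0, 3↦6, 4↦1, 5↦1, 6↦1]  zeros at y ∈ {2}
  x = 1: [0↦0, 1↦0, 2↦1, 3↦5, 4↦0, 5↦2, 6↦6]  zeros at y ∈ {0, 1, 4}
  x = 2: [0↦0, 1↦5, 2↦6, 3↦5, 4↦4, 5↦5, 6↦3]  zeros at y ∈ {0}
  x = 3: [0↦3, 1↦3, 2↦1, 3↦6, 4↦6, 5↦3, 6↦6]  zeros at y ∈ ∅
  x = 4: [0↦2, 1↦1, 2↦0, 3↦1, 4↦6, 5↦3, 6↦1]  zeros at y ∈ {2}
  x = 5: [0↦4, 1↦6, 2↦3, 3↦4, 4↦4, 5↦5, 6↦2]  zeros at y ∈ ∅
  x = 6: [0↦2, 1↦4, 2↦3, 3↦1, 4↦0, 5↦2, 6↦2]  zeros at y ∈ {4}
Collecting zeros: affine points = {(0, 2), (1, 0), (1, 1), (1, 4), (2, 0), (4, 2), (6, 4)}.
Total count |C(F_7)_aff| = 7.


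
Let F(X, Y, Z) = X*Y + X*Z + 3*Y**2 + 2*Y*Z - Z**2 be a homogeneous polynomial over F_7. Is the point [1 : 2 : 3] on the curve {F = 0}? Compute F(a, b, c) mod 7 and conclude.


F(1,2,3) ≡ 6 (mod 7); P is NOT on the curve.

Evaluate F(1, 2, 3) term-by-term (mod 7).
  X*Y ↦ 1·1·2·1 = 2
  X*Z ↦ 1·1·1·3 = 3
  3*Y**2 ↦ 3·1·4·1 = 12
  2*Y*Z ↦ 2·1·2·3 = 12
  -Z**2 ↦ -1·1·1·9 = -9
Sum: F(1, 2, 3) = (2) + (3) + (12) + (12) + (-9) = 20.
Reducing mod 7: 20 ≡ 6 (mod 7).
Since F(a, b, c) ≡ 6 ≠ 0 (mod 7), P does NOT lie on the curve.


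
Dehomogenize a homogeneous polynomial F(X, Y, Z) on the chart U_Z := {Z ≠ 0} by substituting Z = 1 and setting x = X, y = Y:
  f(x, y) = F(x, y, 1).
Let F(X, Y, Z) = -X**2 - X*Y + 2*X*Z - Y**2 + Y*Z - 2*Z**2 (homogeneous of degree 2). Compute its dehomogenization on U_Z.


f(x, y) = -x**2 - x*y + 2*x - y**2 + y - 2

On U_Z we set Z = 1. Each monomial c·X^i·Y^j·Z^k in F becomes c·x^i·y^j·1^k = c·x^i·y^j.
Substituting Z = 1: F(X, Y, 1) = -x**2 - x*y + 2*x - y**2 + y - 2.
Note: deg(f) ≤ deg(F) = 2; strict inequality happens when F is divisible by Z (lost terms).


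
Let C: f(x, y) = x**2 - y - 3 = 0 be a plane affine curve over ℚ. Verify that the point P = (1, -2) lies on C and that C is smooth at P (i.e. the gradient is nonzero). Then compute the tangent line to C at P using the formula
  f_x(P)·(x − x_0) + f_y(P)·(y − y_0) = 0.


Tangent line at P: 2*x - y - 4 = 0.

Step 1: f(1, -2) = 0, so P lies on C.
Step 2: partial derivatives
  f_x(x, y) = 2*x, f_y(x, y) = -1.
  f_x(P) = 2, f_y(P) = -1 (gradient nonzero, so P is smooth).
Step 3: tangent line at P: 2·(x − 1) + -1·(y − -2) = 0.
Expanding: 2*x - y - 4 = 0.


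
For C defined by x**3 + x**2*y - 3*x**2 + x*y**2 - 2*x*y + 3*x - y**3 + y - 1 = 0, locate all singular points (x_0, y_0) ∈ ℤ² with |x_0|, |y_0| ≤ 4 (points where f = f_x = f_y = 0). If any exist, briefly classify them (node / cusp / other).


Singular points: {(1, 0)}; classification: cusp.

Compute partial derivatives:
  f_x = 3*x**2 + 2*x*y - 6*x + y**2 - 2*y + 3.
  f_y = x**2 + 2*x*y - 2*x - 3*y**2 + 1.
Scan x_0 ∈ {−4, ..., 4}. For each x_0, f_y(x_0, y) is a polynomial in y; find its integer roots y ∈ {−4, ..., 4}, then test f_x and f at those candidates.
  x = -4: f_y(-4, y) = -3*y**2 - 8*y + 25; no integer root y with |y| ≤ 4.
  x = -3: f_y(-3, y) = -3*y**2 - 6*y + 16; no integer root y with |y| ≤ 4.
  x = -2: f_y(-2, y) = -3*y**2 - 4*y + 9; no integer root y with |y| ≤ 4.
  x = -1: f_y(-1, y) = -3*y**2 - 2*y + 4; no integer root y with |y| ≤ 4.
  x = 0: f_y(0, y) = 1 - 3*y**2; no integer root y with |y| ≤ 4.
  x = 1: f_y(1, y) = -3*y**2 + 2*y; vanishes at y ∈ {0}. (1, 0): f_x = 0, f = 0 — SINGULAR.
  x = 2: f_y(2, y) = -3*y**2 + 4*y + 1; no integer root y with |y| ≤ 4.
  x = 3: f_y(3, y) = -3*y**2 + 6*y + 4; no integer root y with |y| ≤ 4.
  x = 4: f_y(4, y) = -3*y**2 + 8*y + 9; no integer root y with |y| ≤ 4.
Only singular point on the grid: (1, 0).
Classify: substitute x = 1 + u, y = 0 + v and expand: f = u**3 + u**2*v + u*v**2 - v**3 + v**2.
No constant or linear terms (consistent with a singular point). Quadratic part: v**2. Cubic part: u**3 + u**2*v + u*v**2 - v**3.
The quadratic part v**2 is a perfect square, so there is a single (double) tangent line v = 0, i.e. y = 0. Restricting the cubic part to that line (v = 0) leaves u**3 ≠ 0, so f is not divisible by v and the branch is v² ≈ -u**3 to lowest order — this is a cusp.
Classification: cusp.
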